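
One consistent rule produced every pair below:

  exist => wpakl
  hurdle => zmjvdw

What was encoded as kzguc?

Compare letters: e→w is +18, x→p is +18, i→a is +18 — a constant shift. Each letter is shifted forward by 18 in the alphabet (a Caesar shift of +18).
Undoing it on kzguc: k−18=s, z−18=h, g−18=o, u−18=c, c−18=k.

shock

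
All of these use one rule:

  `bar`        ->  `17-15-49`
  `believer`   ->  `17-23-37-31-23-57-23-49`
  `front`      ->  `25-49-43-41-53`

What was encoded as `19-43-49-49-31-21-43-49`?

corridor

Each letter becomes 2×(its alphabet position, a=1..z=26) + 13.
Decoding 19-43-49-49-31-21-43-49: 19→(19−13)÷2=3=c, 43→(43−13)÷2=15=o, 49→(49−13)÷2=18=r, 49→(49−13)÷2=18=r, 31→(31−13)÷2=9=i, 21→(21−13)÷2=4=d, 43→(43−13)÷2=15=o, 49→(49−13)÷2=18=r.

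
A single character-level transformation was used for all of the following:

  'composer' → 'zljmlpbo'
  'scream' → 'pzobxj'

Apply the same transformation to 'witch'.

tfqze

Compare letters: c→z is +23, o→l is +23, m→j is +23 — a constant shift. This is a Caesar cipher with shift 23.
On witch: w+23=t, i+23=f, t+23=q, c+23=z, h+23=e.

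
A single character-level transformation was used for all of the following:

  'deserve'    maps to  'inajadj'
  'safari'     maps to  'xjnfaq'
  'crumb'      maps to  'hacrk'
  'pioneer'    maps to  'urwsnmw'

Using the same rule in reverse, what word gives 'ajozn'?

vague

Shifts by position in deserve: pos 0: d→i (+5), pos 1: e→n (+9), pos 2: s→a (+8), pos 3: e→j (+5), pos 4: r→a (+9), pos 5: v→d (+8) — repeating every 3. The shifts repeat in a cycle of length 3: positions 0,1,… shift by +5, +9, +8, then the pattern repeats.
Reversing it on ajozn: a−5=v, j−9=a, o−8=g, z−5=u, n−9=e.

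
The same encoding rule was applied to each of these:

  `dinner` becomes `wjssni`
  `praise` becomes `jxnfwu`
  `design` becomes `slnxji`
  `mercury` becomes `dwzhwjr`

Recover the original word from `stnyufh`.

The output letters match the input read backwards, each shifted +5: dinner reversed is rennid. Two steps: reverse the string, then apply a Caesar shift of +5.
Decoding stnyufh: shift back: s−5=n, t−5=o, n−5=i, y−5=t, u−5=p, f−5=a, h−5=c → noitpac; then reverse → caption.

caption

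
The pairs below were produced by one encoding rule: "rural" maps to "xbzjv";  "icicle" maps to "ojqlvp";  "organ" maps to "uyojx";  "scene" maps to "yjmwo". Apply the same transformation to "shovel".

In rural: r→x is +6, u→b is +7, r→z is +8, a→j is +9 — the shift increases by 1 each position. The shift increases by 1 at each position, starting from +6: 6, 7, 8, ….
On shovel: s+6=y, h+7=o, o+8=w, v+9=e, e+10=o, l+11=w.

yoweow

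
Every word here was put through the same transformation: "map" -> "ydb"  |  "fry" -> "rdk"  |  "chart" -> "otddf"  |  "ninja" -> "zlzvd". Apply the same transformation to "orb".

rdn

The shift depends on letter class: consonant m→y is +12, but vowel a→d is +3. Two shifts are in play — +3 for a/e/i/o/u, +12 for every other letter.
Applying it to orb: o(vowel)+3=r, r(cons)+12=d, b(cons)+12=n.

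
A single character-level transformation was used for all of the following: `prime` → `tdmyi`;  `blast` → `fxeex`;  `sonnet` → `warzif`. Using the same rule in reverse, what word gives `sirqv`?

Shifts by position in prime: pos 0: p→t (+4), pos 1: r→d (+12), pos 2: i→m (+4), pos 3: m→y (+12) — repeating every 2. A repeating key of period 2 is used — shifts +4, +12 over and over.
Undoing it on sirqv: s−4=o, i−12=w, r−4=n, q−12=e, v−4=r.

owner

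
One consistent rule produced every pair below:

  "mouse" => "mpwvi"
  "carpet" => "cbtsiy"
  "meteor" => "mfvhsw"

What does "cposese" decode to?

In mouse: m→m is +0, o→p is +1, u→w is +2, s→v is +3 — the shift increases by 1 each position. Each letter shifts forward by its position index (0, 1, 2, …) — the shift grows by one for each successive letter.
Reversing it on cposese: c−0=c, p−1=o, o−2=m, s−3=p, e−4=a, s−5=n, e−6=y.

company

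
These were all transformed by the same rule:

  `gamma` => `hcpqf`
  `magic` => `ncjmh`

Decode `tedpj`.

Letter i (0-indexed) is shifted by i+1, so successive shifts are 1, 2, 3, ….
Decoding tedpj: t−1=s, e−2=c, d−3=a, p−4=l, j−5=e.

scale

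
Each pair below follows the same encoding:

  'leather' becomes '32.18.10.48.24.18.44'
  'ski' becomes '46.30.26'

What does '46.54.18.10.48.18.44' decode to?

l(#12)→32 and e(#5)→18: differences scale by 2, so n = 2·pos + 8. With a=1..z=26, the number is 2·pos + 8.
Reversing it on 46.54.18.10.48.18.44: 46→(46−8)÷2=19=s, 54→(54−8)÷2=23=w, 18→(18−8)÷2=5=e, 10→(10−8)÷2=1=a, 48→(48−8)÷2=20=t, 18→(18−8)÷2=5=e, 44→(44−8)÷2=18=r.

sweater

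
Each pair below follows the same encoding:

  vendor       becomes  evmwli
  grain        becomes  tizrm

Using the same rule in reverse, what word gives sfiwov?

hurdle

Letters are reflected about the middle of the alphabet (position → 25−position): Atbash.
Reversing it on sfiwov: s↔h, f↔u, i↔r, w↔d, o↔l, v↔e.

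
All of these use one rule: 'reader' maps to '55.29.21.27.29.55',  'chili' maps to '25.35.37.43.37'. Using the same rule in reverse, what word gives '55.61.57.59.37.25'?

rustic

r(#18)→55 and e(#5)→29: differences scale by 2, so n = 2·pos + 19. With a=1..z=26, the number is 2·pos + 19.
Reversing it on 55.61.57.59.37.25: 55→(55−19)÷2=18=r, 61→(61−19)÷2=21=u, 57→(57−19)÷2=19=s, 59→(59−19)÷2=20=t, 37→(37−19)÷2=9=i, 25→(25−19)÷2=3=c.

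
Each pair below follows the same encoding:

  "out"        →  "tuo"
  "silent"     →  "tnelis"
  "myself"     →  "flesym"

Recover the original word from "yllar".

The output letters match the input read backwards: out reversed is tuo. It's just the letters in reverse order.
Undoing it on yllar: then reverse → rally.

rally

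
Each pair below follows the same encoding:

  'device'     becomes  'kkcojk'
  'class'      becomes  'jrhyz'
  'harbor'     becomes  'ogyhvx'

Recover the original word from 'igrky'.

baker

Shifts by position in device: pos 0: d→k (+7), pos 1: e→k (+6), pos 2: v→c (+7), pos 3: i→o (+6) — repeating every 2. It's a Vigenère-style cipher with numeric key [7,6]: position i shifts by key[i mod 2].
Decoding igrky: i−7=b, g−6=a, r−7=k, k−6=e, y−7=r.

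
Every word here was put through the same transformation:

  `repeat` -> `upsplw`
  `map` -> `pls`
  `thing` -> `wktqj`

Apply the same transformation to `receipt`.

The shift depends on letter class: consonant r→u is +3, but vowel e→p is +11. Vowels shift forward by 11 and consonants shift forward by 3.
For receipt: r(cons)+3=u, e(vowel)+11=p, c(cons)+3=f, e(vowel)+11=p, i(vowel)+11=t, p(cons)+3=s, t(cons)+3=w.

upfptsw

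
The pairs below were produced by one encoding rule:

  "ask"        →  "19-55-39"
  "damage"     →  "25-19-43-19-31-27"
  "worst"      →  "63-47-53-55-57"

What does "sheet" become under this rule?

55-33-27-27-57

a(#1)→19 and s(#19)→55: differences scale by 2, so n = 2·pos + 17. With a=1..z=26, the number is 2·pos + 17.
Applying it to sheet: s=19→55, h=8→33, e=5→27, e=5→27, t=20→57.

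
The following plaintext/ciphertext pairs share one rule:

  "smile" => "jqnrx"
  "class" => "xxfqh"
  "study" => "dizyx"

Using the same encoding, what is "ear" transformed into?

wfj

The output letters match the input read backwards, each shifted +5: smile reversed is elims. Two steps: reverse the string, then apply a Caesar shift of +5.
For ear: reverse → rae; then shift: r+5=w, a+5=f, e+5=j.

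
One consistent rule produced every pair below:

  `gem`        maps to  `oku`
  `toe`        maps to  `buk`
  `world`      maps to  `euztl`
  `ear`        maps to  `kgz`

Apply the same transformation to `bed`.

jkl

Two shifts are in play — +6 for a/e/i/o/u, +8 for every other letter.
On bed: b(cons)+8=j, e(vowel)+6=k, d(cons)+8=l.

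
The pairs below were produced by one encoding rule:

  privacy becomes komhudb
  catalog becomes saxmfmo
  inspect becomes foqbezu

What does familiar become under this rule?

The output letters match the input read backwards, each shifted +12: privacy reversed is ycavirp. The word is reversed, then every letter is shifted forward by 12.
For familiar: reverse → railimaf; then shift: r+12=d, a+12=m, i+12=u, l+12=x, i+12=u, m+12=y, a+12=m, f+12=r.

dmuxuymr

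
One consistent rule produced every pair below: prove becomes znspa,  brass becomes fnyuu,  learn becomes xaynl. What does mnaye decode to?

p(15)→z(25) and r(17)→n(13) fit y≡7x+24 (mod 26); the inverse of 7 mod 26 is 15. This is an affine cipher: with a=0,…,z=25, each position x becomes (7x+24) mod 26.
Reversing it on mnaye: m(12)→15·(12−24)≡2=c; n(13)→15·(13−24)≡17=r; a(0)→15·(0−24)≡4=e; y(24)→15·(24−24)≡0=a; e(4)→15·(4−24)≡12=m (all mod 26).

cream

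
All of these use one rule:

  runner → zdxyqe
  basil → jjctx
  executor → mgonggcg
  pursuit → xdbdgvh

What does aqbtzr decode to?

In runner: r→z is +8, u→d is +9, n→x is +10, n→y is +11 — the shift increases by 1 each position. Letter i (0-indexed) is shifted by i+8, so successive shifts are 8, 9, 10, ….
Decoding aqbtzr: a−8=s, q−9=h, b−10=r, t−11=i, z−12=n, r−13=e.

shrine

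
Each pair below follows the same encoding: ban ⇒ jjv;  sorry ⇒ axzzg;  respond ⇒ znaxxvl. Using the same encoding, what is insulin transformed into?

rvadtrv

The shift depends on letter class: consonant b→j is +8, but vowel a→j is +9. The rule splits by letter class: vowels +9, consonants +8.
On insulin: i(vowel)+9=r, n(cons)+8=v, s(cons)+8=a, u(vowel)+9=d, l(cons)+8=t, i(vowel)+9=r, n(cons)+8=v.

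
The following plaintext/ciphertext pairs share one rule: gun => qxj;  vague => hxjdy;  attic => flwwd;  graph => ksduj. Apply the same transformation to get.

whj

The output letters match the input read backwards, each shifted +3: gun reversed is nug. The word is reversed, then every letter is shifted forward by 3.
Applying it to get: reverse → teg; then shift: t+3=w, e+3=h, g+3=j.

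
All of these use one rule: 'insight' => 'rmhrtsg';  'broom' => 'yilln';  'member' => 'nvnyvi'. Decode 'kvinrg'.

This is the alphabet-reversal cipher (Atbash): a becomes z, b becomes y, etc.
Undoing it on kvinrg: k↔p, v↔e, i↔r, n↔m, r↔i, g↔t.

permit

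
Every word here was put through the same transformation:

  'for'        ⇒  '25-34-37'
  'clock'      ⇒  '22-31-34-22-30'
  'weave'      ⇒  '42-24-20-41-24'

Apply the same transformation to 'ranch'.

37-20-33-22-27

f is letter #6 and maps to 25: an offset of 19. The number is (letter's place in the alphabet, a=1) + 19.
For ranch: r=18→37, a=1→20, n=14→33, c=3→22, h=8→27.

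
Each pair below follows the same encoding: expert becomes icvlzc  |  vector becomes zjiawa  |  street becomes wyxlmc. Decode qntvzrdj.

minority

In expert: e→i is +4, x→c is +5, p→v is +6, e→l is +7 — the shift increases by 1 each position. The shift increases by 1 at each position, starting from +4: 4, 5, 6, ….
Decoding qntvzrdj: q−4=m, n−5=i, t−6=n, v−7=o, z−8=r, r−9=i, d−10=t, j−11=y.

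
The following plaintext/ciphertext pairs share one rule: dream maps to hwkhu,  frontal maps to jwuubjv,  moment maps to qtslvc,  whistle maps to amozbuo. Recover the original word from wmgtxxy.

In dream: d→h is +4, r→w is +5, e→k is +6, a→h is +7 — the shift increases by 1 each position. The shift increases by 1 at each position, starting from +4: 4, 5, 6, ….
Reversing it on wmgtxxy: w−4=s, m−5=h, g−6=a, t−7=m, x−8=p, x−9=o, y−10=o.

shampoo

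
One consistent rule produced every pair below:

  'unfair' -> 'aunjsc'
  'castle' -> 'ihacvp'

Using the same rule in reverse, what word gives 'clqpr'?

In unfair: u→a is +6, n→u is +7, f→n is +8, a→j is +9 — the shift increases by 1 each position. The shift increases by 1 at each position, starting from +6: 6, 7, 8, ….
Reversing it on clqpr: c−6=w, l−7=e, q−8=i, p−9=g, r−10=h.

weigh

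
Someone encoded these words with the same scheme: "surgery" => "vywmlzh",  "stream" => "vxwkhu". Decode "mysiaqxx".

In surgery: s→v is +3, u→y is +4, r→w is +5, g→m is +6 — the shift increases by 1 each position. The shift increases by 1 at each position, starting from +3: 3, 4, 5, ….
Undoing it on mysiaqxx: m−3=j, y−4=u, s−5=n, i−6=c, a−7=t, q−8=i, x−9=o, x−10=n.

junction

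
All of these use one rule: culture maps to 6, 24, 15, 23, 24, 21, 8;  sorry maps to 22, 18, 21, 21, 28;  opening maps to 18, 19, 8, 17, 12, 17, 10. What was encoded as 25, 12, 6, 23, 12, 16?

c is letter #3 and maps to 6: an offset of 3. Each letter is replaced by its alphabet position (a=1..z=26) + 3.
Undoing it on 25, 12, 6, 23, 12, 16: 25→(25−3)÷1=22=v, 12→(12−3)÷1=9=i, 6→(6−3)÷1=3=c, 23→(23−3)÷1=20=t, 12→(12−3)÷1=9=i, 16→(16−3)÷1=13=m.

victim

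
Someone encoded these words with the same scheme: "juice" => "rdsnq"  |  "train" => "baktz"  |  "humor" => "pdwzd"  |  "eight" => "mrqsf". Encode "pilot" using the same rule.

In juice: j→r is +8, u→d is +9, i→s is +10, c→n is +11 — the shift increases by 1 each position. The shift increases by 1 at each position, starting from +8: 8, 9, 10, ….
Applying it to pilot: p+8=x, i+9=r, l+10=v, o+11=z, t+12=f.

xrvzf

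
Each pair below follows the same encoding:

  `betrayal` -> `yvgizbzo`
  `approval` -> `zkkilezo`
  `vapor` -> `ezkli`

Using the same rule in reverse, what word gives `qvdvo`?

jewel

Each pair mirrors across the alphabet (b↔y, e↔v, t↔g): positions sum to 25. This is the alphabet-reversal cipher (Atbash): a becomes z, b becomes y, etc.
Decoding qvdvo: q↔j, v↔e, d↔w, v↔e, o↔l.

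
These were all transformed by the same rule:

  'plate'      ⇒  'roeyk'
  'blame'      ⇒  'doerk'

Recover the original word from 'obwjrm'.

In plate: p→r is +2, l→o is +3, a→e is +4, t→y is +5 — the shift increases by 1 each position. Each letter shifts forward by (position + 2), i.e. 2, 3, 4, … — the shift grows by one for each successive letter.
Undoing it on obwjrm: o−2=m, b−3=y, w−4=s, j−5=e, r−6=l, m−7=f.

myself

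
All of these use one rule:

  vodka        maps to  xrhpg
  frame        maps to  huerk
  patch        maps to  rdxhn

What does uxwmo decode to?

sushi

In vodka: v→x is +2, o→r is +3, d→h is +4, k→p is +5 — the shift increases by 1 each position. The shift increases by 1 at each position, starting from +2: 2, 3, 4, ….
Reversing it on uxwmo: u−2=s, x−3=u, w−4=s, m−5=h, o−6=i.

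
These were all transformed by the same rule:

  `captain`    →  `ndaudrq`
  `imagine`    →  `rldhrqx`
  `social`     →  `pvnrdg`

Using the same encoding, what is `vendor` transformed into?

exqsvk

c(2)→n(13) and a(0)→d(3) fit y≡5x+3 (mod 26); the inverse of 5 mod 26 is 21. This is an affine cipher: with a=0,…,z=25, each position x becomes (5x+3) mod 26.
On vendor: v(21)→5·21+3≡4=e; e(4)→5·4+3≡23=x; n(13)→5·13+3≡16=q; d(3)→5·3+3≡18=s; o(14)→5·14+3≡21=v; r(17)→5·17+3≡10=k (all mod 26).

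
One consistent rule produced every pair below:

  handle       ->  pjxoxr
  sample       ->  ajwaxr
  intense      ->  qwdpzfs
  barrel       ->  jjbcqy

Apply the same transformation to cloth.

In handle: h→p is +8, a→j is +9, n→x is +10, d→o is +11 — the shift increases by 1 each position. The shift increases by 1 at each position, starting from +8: 8, 9, 10, ….
For cloth: c+8=k, l+9=u, o+10=y, t+11=e, h+12=t.

kuyet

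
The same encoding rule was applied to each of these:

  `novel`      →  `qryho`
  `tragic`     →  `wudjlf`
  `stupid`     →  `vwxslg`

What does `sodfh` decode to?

This is a Caesar cipher with shift 3.
Undoing it on sodfh: s−3=p, o−3=l, d−3=a, f−3=c, h−3=e.

place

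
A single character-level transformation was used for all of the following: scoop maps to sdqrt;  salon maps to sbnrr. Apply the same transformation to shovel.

siqyiq

In scoop: s→s is +0, c→d is +1, o→q is +2, o→r is +3 — the shift increases by 1 each position. The shift increases by 1 at each position, starting from +0: 0, 1, 2, ….
On shovel: s+0=s, h+1=i, o+2=q, v+3=y, e+4=i, l+5=q.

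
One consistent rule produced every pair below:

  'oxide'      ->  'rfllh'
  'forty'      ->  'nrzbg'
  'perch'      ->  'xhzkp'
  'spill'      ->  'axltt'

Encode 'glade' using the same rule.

otdlh

The shift depends on letter class: consonant x→f is +8, but vowel o→r is +3. Two shifts are in play — +3 for a/e/i/o/u, +8 for every other letter.
Applying it to glade: g(cons)+8=o, l(cons)+8=t, a(vowel)+3=d, d(cons)+8=l, e(vowel)+3=h.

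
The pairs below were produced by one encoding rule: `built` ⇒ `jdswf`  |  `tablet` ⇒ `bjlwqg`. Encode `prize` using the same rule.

xaskq

The shift increases by 1 at each position, starting from +8: 8, 9, 10, ….
On prize: p+8=x, r+9=a, i+10=s, z+11=k, e+12=q.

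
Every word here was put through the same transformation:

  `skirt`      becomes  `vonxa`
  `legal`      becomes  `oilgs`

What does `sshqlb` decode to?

In skirt: s→v is +3, k→o is +4, i→n is +5, r→x is +6 — the shift increases by 1 each position. The shift increases by 1 at each position, starting from +3: 3, 4, 5, ….
Reversing it on sshqlb: s−3=p, s−4=o, h−5=c, q−6=k, l−7=e, b−8=t.

pocket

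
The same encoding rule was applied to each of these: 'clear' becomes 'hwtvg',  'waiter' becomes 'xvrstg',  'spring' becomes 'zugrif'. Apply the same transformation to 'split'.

zuwrs

c(2)→h(7) and l(11)→w(22) fit y≡19x+21 (mod 26); the inverse of 19 mod 26 is 11. Each letter's alphabet position (a=0..z=25) is mapped through 19·x+21 mod 26 — an affine cipher.
Applying it to split: s(18)→19·18+21≡25=z; p(15)→19·15+21≡20=u; l(11)→19·11+21≡22=w; i(8)→19·8+21≡17=r; t(19)→19·19+21≡18=s (all mod 26).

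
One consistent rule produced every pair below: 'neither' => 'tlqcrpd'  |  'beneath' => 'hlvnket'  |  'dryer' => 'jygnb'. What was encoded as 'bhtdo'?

value

The shift increases by 1 at each position, starting from +6: 6, 7, 8, ….
Reversing it on bhtdo: b−6=v, h−7=a, t−8=l, d−9=u, o−10=e.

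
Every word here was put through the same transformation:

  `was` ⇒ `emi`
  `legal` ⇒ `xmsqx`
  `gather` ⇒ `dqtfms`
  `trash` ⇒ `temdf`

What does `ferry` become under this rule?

kddqr

The output letters match the input read backwards, each shifted +12: was reversed is saw. The word is reversed, then every letter is shifted forward by 12.
For ferry: reverse → yrref; then shift: y+12=k, r+12=d, r+12=d, e+12=q, f+12=r.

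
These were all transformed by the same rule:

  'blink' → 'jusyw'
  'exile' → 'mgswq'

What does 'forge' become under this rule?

nxbrq

In blink: b→j is +8, l→u is +9, i→s is +10, n→y is +11 — the shift increases by 1 each position. The shift increases by 1 at each position, starting from +8: 8, 9, 10, ….
For forge: f+8=n, o+9=x, r+10=b, g+11=r, e+12=q.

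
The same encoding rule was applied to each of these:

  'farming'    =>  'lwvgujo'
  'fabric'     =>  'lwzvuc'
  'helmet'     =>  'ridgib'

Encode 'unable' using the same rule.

ejwzdi

f(5)→l(11) and a(0)→w(22) fit y≡3x+22 (mod 26); the inverse of 3 mod 26 is 9. Treating letters as 0–25, the rule is x ↦ 3x + 22 (mod 26).
Applying it to unable: u(20)→3·20+22≡4=e; n(13)→3·13+22≡9=j; a(0)→3·0+22≡22=w; b(1)→3·1+22≡25=z; l(11)→3·11+22≡3=d; e(4)→3·4+22≡8=i (all mod 26).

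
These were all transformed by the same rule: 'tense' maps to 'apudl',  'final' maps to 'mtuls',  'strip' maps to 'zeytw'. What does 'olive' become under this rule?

vwpgl

Shifts by position in tense: pos 0: t→a (+7), pos 1: e→p (+11), pos 2: n→u (+7), pos 3: s→d (+11) — repeating every 2. The shifts repeat in a cycle of length 2: positions 0,1,… shift by +7, +11, then the pattern repeats.
Applying it to olive: o+7=v, l+11=w, i+7=p, v+11=g, e+7=l.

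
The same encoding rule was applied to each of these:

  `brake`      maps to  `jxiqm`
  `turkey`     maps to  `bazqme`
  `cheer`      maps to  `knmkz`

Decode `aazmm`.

surge

Shifts by position in brake: pos 0: b→j (+8), pos 1: r→x (+6), pos 2: a→i (+8), pos 3: k→q (+6) — repeating every 2. The shifts repeat in a cycle of length 2: positions 0,1,… shift by +8, +6, then the pattern repeats.
Decoding aazmm: a−8=s, a−6=u, z−8=r, m−6=g, m−8=e.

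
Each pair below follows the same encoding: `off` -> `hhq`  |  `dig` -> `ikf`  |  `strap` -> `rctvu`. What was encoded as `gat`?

rye

The output letters match the input read backwards, each shifted +2: off reversed is ffo. Two steps: reverse the string, then apply a Caesar shift of +2.
Decoding gat: shift back: g−2=e, a−2=y, t−2=r → eyr; then reverse → rye.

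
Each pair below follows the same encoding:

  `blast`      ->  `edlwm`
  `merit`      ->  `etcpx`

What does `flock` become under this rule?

The output letters match the input read backwards, each shifted +11: blast reversed is tsalb. The word is reversed, then every letter is shifted forward by 11.
For flock: reverse → kcolf; then shift: k+11=v, c+11=n, o+11=z, l+11=w, f+11=q.

vnzwq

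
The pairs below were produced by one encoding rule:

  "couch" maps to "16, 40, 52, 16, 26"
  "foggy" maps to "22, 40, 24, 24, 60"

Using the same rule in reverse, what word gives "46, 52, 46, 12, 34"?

rural

c(#3)→16 and o(#15)→40: differences scale by 2, so n = 2·pos + 10. The formula is n = 2×(alphabet index, a=1) + 10.
Reversing it on 46, 52, 46, 12, 34: 46→(46−10)÷2=18=r, 52→(52−10)÷2=21=u, 46→(46−10)÷2=18=r, 12→(12−10)÷2=1=a, 34→(34−10)÷2=12=l.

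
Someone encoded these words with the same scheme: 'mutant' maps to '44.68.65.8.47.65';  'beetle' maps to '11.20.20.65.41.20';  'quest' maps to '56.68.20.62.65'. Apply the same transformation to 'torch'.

m(#13)→44 and u(#21)→68: differences scale by 3, so n = 3·pos + 5. Each letter becomes 3×(its alphabet position, a=1..z=26) + 5.
On torch: t=20→65, o=15→50, r=18→59, c=3→14, h=8→29.

65.50.59.14.29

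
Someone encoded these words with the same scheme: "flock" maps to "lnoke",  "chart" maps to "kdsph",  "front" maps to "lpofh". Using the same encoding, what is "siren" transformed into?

Each letter's alphabet position (a=0..z=25) is mapped through 9·x+18 mod 26 — an affine cipher.
Applying it to siren: s(18)→9·18+18≡24=y; i(8)→9·8+18≡12=m; r(17)→9·17+18≡15=p; e(4)→9·4+18≡2=c; n(13)→9·13+18≡5=f (all mod 26).

ympcf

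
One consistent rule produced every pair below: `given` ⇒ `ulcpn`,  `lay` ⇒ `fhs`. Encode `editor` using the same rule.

The output letters match the input read backwards, each shifted +7: given reversed is nevig. Read the word backwards and shift each letter +7.
On editor: reverse → rotide; then shift: r+7=y, o+7=v, t+7=a, i+7=p, d+7=k, e+7=l.

yvapkl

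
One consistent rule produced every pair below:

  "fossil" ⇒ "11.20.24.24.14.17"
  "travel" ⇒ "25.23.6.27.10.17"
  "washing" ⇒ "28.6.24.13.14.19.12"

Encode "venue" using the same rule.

27.10.19.26.10

f is letter #6 and maps to 11: an offset of 5. Letters become their 1-based position plus 5 (so a→6, b→7, …).
On venue: v=22→27, e=5→10, n=14→19, u=21→26, e=5→10.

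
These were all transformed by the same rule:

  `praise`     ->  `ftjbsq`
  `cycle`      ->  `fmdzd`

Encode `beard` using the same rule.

esbfc

The output letters match the input read backwards, each shifted +1: praise reversed is esiarp. Read the word backwards and shift each letter +1.
Applying it to beard: reverse → draeb; then shift: d+1=e, r+1=s, a+1=b, e+1=f, b+1=c.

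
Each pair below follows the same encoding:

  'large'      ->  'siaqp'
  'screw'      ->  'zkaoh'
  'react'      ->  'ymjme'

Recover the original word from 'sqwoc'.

liner

In large: l→s is +7, a→i is +8, r→a is +9, g→q is +10 — the shift increases by 1 each position. Each letter shifts forward by (position + 7), i.e. 7, 8, 9, … — the shift grows by one for each successive letter.
Undoing it on sqwoc: s−7=l, q−8=i, w−9=n, o−10=e, c−11=r.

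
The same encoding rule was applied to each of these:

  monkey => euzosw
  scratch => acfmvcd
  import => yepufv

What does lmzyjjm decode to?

m(12)→e(4) and o(14)→u(20) fit y≡21x+12 (mod 26); the inverse of 21 mod 26 is 5. Each letter's alphabet position (a=0..z=25) is mapped through 21·x+12 mod 26 — an affine cipher.
Reversing it on lmzyjjm: l(11)→5·(11−12)≡21=v; m(12)→5·(12−12)≡0=a; z(25)→5·(25−12)≡13=n; y(24)→5·(24−12)≡8=i; j(9)→5·(9−12)≡11=l; j(9)→5·(9−12)≡11=l; m(12)→5·(12−12)≡0=a (all mod 26).

vanilla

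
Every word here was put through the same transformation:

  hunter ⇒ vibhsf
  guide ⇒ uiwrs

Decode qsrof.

cedar

This is a Caesar cipher with shift 14.
Undoing it on qsrof: q−14=c, s−14=e, r−14=d, o−14=a, f−14=r.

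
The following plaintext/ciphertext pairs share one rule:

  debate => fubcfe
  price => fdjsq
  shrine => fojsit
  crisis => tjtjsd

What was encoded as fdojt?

since

The output letters match the input read backwards, each shifted +1: debate reversed is etabed. The word is reversed, then every letter is shifted forward by 1.
Undoing it on fdojt: shift back: f−1=e, d−1=c, o−1=n, j−1=i, t−1=s → ecnis; then reverse → since.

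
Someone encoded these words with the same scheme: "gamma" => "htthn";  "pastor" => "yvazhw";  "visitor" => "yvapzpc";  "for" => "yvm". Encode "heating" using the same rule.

nupahlo

The word is reversed, then every letter is shifted forward by 7.
On heating: reverse → gnitaeh; then shift: g+7=n, n+7=u, i+7=p, t+7=a, a+7=h, e+7=l, h+7=o.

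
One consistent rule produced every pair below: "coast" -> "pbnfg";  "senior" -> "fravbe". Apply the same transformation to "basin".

onfva

It's a constant shift of +13 (ROT13).
For basin: b+13=o, a+13=n, s+13=f, i+13=v, n+13=a.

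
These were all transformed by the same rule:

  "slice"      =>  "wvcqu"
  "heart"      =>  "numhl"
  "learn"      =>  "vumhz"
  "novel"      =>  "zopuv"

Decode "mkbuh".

Treating letters as 0–25, the rule is x ↦ 15x + 12 (mod 26).
Reversing it on mkbuh: m(12)→7·(12−12)≡0=a; k(10)→7·(10−12)≡12=m; b(1)→7·(1−12)≡1=b; u(20)→7·(20−12)≡4=e; h(7)→7·(7−12)≡17=r (all mod 26).

amber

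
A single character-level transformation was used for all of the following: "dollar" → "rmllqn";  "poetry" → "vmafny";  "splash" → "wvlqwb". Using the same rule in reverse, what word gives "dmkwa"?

d(3)→r(17) and o(14)→m(12) fit y≡9x+16 (mod 26); the inverse of 9 mod 26 is 3. Each letter's alphabet position (a=0..z=25) is mapped through 9·x+16 mod 26 — an affine cipher.
Decoding dmkwa: d(3)→3·(3−16)≡13=n; m(12)→3·(12−16)≡14=o; k(10)→3·(10−16)≡8=i; w(22)→3·(22−16)≡18=s; a(0)→3·(0−16)≡4=e (all mod 26).

noise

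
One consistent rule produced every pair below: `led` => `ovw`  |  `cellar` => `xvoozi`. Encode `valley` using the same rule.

ezoovb

Each pair mirrors across the alphabet (l↔o, e↔v, d↔w): positions sum to 25. Each letter is replaced by its mirror in the alphabet: a↔z, b↔y, c↔x, and so on (the Atbash cipher).
On valley: v↔e, a↔z, l↔o, l↔o, e↔v, y↔b.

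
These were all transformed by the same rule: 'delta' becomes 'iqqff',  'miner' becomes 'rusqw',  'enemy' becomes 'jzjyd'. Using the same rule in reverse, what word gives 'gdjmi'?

bread

Shifts by position in delta: pos 0: d→i (+5), pos 1: e→q (+12), pos 2: l→q (+5), pos 3: t→f (+12) — repeating every 2. The shifts repeat in a cycle of length 2: positions 0,1,… shift by +5, +12, then the pattern repeats.
Undoing it on gdjmi: g−5=b, d−12=r, j−5=e, m−12=a, i−5=d.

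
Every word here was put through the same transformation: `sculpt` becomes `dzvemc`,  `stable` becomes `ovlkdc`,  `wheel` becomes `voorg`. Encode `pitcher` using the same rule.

The word is reversed, then every letter is shifted forward by 10.
For pitcher: reverse → rehctip; then shift: r+10=b, e+10=o, h+10=r, c+10=m, t+10=d, i+10=s, p+10=z.

bormdsz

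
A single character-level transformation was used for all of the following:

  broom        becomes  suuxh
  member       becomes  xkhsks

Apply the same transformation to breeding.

mtojkkxh

Read the word backwards and shift each letter +6.
For breeding: reverse → gnideerb; then shift: g+6=m, n+6=t, i+6=o, d+6=j, e+6=k, e+6=k, r+6=x, b+6=h.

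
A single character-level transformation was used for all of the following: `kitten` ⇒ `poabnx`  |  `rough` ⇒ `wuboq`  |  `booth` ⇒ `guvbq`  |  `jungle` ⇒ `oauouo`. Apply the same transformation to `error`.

jxywa

In kitten: k→p is +5, i→o is +6, t→a is +7, t→b is +8 — the shift increases by 1 each position. The shift increases by 1 at each position, starting from +5: 5, 6, 7, ….
On error: e+5=j, r+6=x, r+7=y, o+8=w, r+9=a.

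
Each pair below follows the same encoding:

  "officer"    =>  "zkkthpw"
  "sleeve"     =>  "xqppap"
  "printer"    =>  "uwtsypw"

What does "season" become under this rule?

The shift depends on letter class: consonant f→k is +5, but vowel o→z is +11. The rule splits by letter class: vowels +11, consonants +5.
For season: s(cons)+5=x, e(vowel)+11=p, a(vowel)+11=l, s(cons)+5=x, o(vowel)+11=z, n(cons)+5=s.

xplxzs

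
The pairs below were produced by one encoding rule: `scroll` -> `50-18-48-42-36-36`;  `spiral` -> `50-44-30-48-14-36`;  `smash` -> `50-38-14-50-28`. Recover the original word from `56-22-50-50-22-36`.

vessel

Each letter becomes 2×(its alphabet position, a=1..z=26) + 12.
Decoding 56-22-50-50-22-36: 56→(56−12)÷2=22=v, 22→(22−12)÷2=5=e, 50→(50−12)÷2=19=s, 50→(50−12)÷2=19=s, 22→(22−12)÷2=5=e, 36→(36−12)÷2=12=l.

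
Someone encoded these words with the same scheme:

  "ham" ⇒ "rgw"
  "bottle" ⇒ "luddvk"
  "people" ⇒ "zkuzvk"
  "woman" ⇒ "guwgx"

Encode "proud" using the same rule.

zbuan

The shift depends on letter class: consonant h→r is +10, but vowel a→g is +6. Two shifts are in play — +6 for a/e/i/o/u, +10 for every other letter.
Applying it to proud: p(cons)+10=z, r(cons)+10=b, o(vowel)+6=u, u(vowel)+6=a, d(cons)+10=n.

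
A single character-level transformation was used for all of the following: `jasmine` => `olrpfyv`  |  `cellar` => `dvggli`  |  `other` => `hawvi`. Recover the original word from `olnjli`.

j(9)→o(14) and a(0)→l(11) fit y≡9x+11 (mod 26); the inverse of 9 mod 26 is 3. This is an affine cipher: with a=0,…,z=25, each position x becomes (9x+11) mod 26.
Undoing it on olnjli: o(14)→3·(14−11)≡9=j; l(11)→3·(11−11)≡0=a; n(13)→3·(13−11)≡6=g; j(9)→3·(9−11)≡20=u; l(11)→3·(11−11)≡0=a; i(8)→3·(8−11)≡17=r (all mod 26).

jaguar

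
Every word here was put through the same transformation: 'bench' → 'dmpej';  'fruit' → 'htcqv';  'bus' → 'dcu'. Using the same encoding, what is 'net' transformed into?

pmv

The shift depends on letter class: consonant b→d is +2, but vowel e→m is +8. The rule splits by letter class: vowels +8, consonants +2.
Applying it to net: n(cons)+2=p, e(vowel)+8=m, t(cons)+2=v.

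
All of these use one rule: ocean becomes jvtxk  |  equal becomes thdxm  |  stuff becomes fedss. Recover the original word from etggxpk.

terrain

o(14)→j(9) and c(2)→v(21) fit y≡25x+23 (mod 26); the inverse of 25 mod 26 is 25. Treating letters as 0–25, the rule is x ↦ 25x + 23 (mod 26).
Decoding etggxpk: e(4)→25·(4−23)≡19=t; t(19)→25·(19−23)≡4=e; g(6)→25·(6−23)≡17=r; g(6)→25·(6−23)≡17=r; x(23)→25·(23−23)≡0=a; p(15)→25·(15−23)≡8=i; k(10)→25·(10−23)≡13=n (all mod 26).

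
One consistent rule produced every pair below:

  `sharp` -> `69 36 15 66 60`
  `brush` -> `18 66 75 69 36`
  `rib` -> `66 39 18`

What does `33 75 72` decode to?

gut

Each letter becomes 3×(its alphabet position, a=1..z=26) + 12.
Decoding 33 75 72: 33→(33−12)÷3=7=g, 75→(75−12)÷3=21=u, 72→(72−12)÷3=20=t.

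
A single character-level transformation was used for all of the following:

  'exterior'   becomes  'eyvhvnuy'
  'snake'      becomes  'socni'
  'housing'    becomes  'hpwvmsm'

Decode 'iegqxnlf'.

In exterior: e→e is +0, x→y is +1, t→v is +2, e→h is +3 — the shift increases by 1 each position. Letter i (0-indexed) is shifted by i+0, so successive shifts are 0, 1, 2, ….
Reversing it on iegqxnlf: i−0=i, e−1=d, g−2=e, q−3=n, x−4=t, n−5=i, l−6=f, f−7=y.

identify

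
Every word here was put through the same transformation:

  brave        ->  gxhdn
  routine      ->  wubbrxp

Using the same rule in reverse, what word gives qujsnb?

The shift increases by 1 at each position, starting from +5: 5, 6, 7, ….
Reversing it on qujsnb: q−5=l, u−6=o, j−7=c, s−8=k, n−9=e, b−10=r.

locker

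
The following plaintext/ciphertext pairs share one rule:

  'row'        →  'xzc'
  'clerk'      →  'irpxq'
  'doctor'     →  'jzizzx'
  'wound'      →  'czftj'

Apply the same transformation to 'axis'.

The shift depends on letter class: consonant r→x is +6, but vowel o→z is +11. Two shifts are in play — +11 for a/e/i/o/u, +6 for every other letter.
For axis: a(vowel)+11=l, x(cons)+6=d, i(vowel)+11=t, s(cons)+6=y.

ldty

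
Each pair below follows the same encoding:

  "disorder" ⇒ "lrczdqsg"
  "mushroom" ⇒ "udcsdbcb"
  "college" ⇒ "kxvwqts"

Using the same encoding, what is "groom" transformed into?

oayzy

Each letter shifts forward by (position + 8), i.e. 8, 9, 10, … — the shift grows by one for each successive letter.
On groom: g+8=o, r+9=a, o+10=y, o+11=z, m+12=y.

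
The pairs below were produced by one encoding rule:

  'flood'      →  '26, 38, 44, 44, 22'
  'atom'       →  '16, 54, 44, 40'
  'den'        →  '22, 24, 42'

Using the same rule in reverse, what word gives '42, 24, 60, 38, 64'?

f(#6)→26 and l(#12)→38: differences scale by 2, so n = 2·pos + 14. The formula is n = 2×(alphabet index, a=1) + 14.
Undoing it on 42, 24, 60, 38, 64: 42→(42−14)÷2=14=n, 24→(24−14)÷2=5=e, 60→(60−14)÷2=23=w, 38→(38−14)÷2=12=l, 64→(64−14)÷2=25=y.

newly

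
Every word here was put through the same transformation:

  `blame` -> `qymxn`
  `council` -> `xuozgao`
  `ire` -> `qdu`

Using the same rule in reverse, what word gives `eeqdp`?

dress

Two steps: reverse the string, then apply a Caesar shift of +12.
Reversing it on eeqdp: shift back: e−12=s, e−12=s, q−12=e, d−12=r, p−12=d → sserd; then reverse → dress.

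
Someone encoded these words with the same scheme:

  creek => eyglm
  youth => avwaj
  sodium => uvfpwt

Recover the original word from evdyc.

Shifts by position in creek: pos 0: c→e (+2), pos 1: r→y (+7), pos 2: e→g (+2), pos 3: e→l (+7) — repeating every 2. It's a Vigenère-style cipher with numeric key [2,7]: position i shifts by key[i mod 2].
Undoing it on evdyc: e−2=c, v−7=o, d−2=b, y−7=r, c−2=a.

cobra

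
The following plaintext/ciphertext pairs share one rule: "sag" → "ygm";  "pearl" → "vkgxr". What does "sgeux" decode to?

mayor

Compare letters: s→y is +6, a→g is +6, g→m is +6 — a constant shift. This is a Caesar cipher with shift 6.
Decoding sgeux: s−6=m, g−6=a, e−6=y, u−6=o, x−6=r.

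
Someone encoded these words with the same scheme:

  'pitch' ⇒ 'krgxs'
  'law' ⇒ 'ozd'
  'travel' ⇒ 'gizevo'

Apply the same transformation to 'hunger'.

sfmtvi

Each pair mirrors across the alphabet (p↔k, i↔r, t↔g): positions sum to 25. Each letter is replaced by its mirror in the alphabet: a↔z, b↔y, c↔x, and so on (the Atbash cipher).
For hunger: h↔s, u↔f, n↔m, g↔t, e↔v, r↔i.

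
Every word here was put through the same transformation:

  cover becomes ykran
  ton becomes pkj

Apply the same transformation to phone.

Compare letters: c→y is +22, o→k is +22, v→r is +22 — a constant shift. This is a Caesar cipher with shift 22.
On phone: p+22=l, h+22=d, o+22=k, n+22=j, e+22=a.

ldkja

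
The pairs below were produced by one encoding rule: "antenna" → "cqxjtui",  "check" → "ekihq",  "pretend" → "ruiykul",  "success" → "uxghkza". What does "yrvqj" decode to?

world

Letter i (0-indexed) is shifted by i+2, so successive shifts are 2, 3, 4, ….
Reversing it on yrvqj: y−2=w, r−3=o, v−4=r, q−5=l, j−6=d.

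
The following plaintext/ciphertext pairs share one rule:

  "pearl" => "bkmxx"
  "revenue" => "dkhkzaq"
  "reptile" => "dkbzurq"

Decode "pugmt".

dough

Shifts by position in pearl: pos 0: p→b (+12), pos 1: e→k (+6), pos 2: a→m (+12), pos 3: r→x (+6) — repeating every 2. The shifts repeat in a cycle of length 2: positions 0,1,… shift by +12, +6, then the pattern repeats.
Undoing it on pugmt: p−12=d, u−6=o, g−12=u, m−6=g, t−12=h.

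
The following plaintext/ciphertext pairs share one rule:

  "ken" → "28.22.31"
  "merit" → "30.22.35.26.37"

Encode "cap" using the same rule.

k is letter #11 and maps to 28: an offset of 17. Letters become their 1-based position plus 17 (so a→18, b→19, …).
On cap: c=3→20, a=1→18, p=16→33.

20.18.33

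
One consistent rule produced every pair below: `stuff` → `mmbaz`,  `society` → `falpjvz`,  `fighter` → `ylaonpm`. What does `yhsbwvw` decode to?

The output letters match the input read backwards, each shifted +7: stuff reversed is ffuts. Read the word backwards and shift each letter +7.
Undoing it on yhsbwvw: shift back: y−7=r, h−7=a, s−7=l, b−7=u, w−7=p, v−7=o, w−7=p → ralupop; then reverse → popular.

popular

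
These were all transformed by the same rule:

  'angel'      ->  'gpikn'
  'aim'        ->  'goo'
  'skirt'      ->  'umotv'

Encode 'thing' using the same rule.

The shift depends on letter class: consonant n→p is +2, but vowel a→g is +6. Vowels shift forward by 6 and consonants shift forward by 2.
On thing: t(cons)+2=v, h(cons)+2=j, i(vowel)+6=o, n(cons)+2=p, g(cons)+2=i.

vjopi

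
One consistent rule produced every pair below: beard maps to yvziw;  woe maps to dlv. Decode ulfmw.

found

Each pair mirrors across the alphabet (b↔y, e↔v, a↔z): positions sum to 25. This is the alphabet-reversal cipher (Atbash): a becomes z, b becomes y, etc.
Reversing it on ulfmw: u↔f, l↔o, f↔u, m↔n, w↔d.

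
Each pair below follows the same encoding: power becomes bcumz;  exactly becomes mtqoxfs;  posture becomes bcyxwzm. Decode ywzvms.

survey

This is an affine cipher: with a=0,…,z=25, each position x becomes (25x+16) mod 26.
Undoing it on ywzvms: y(24)→25·(24−16)≡18=s; w(22)→25·(22−16)≡20=u; z(25)→25·(25−16)≡17=r; v(21)→25·(21−16)≡21=v; m(12)→25·(12−16)≡4=e; s(18)→25·(18−16)≡24=y (all mod 26).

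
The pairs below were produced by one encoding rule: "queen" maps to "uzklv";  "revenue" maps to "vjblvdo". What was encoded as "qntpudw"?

minimum

The shift increases by 1 at each position, starting from +4: 4, 5, 6, ….
Undoing it on qntpudw: q−4=m, n−5=i, t−6=n, p−7=i, u−8=m, d−9=u, w−10=m.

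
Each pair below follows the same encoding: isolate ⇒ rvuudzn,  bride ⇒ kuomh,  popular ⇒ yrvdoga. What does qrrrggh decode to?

Shifts by position in isolate: pos 0: i→r (+9), pos 1: s→v (+3), pos 2: o→u (+6), pos 3: l→u (+9), pos 4: a→d (+3), pos 5: t→z (+6) — repeating every 3. The shifts repeat in a cycle of length 3: positions 0,1,… shift by +9, +3, +6, then the pattern repeats.
Undoing it on qrrrggh: q−9=h, r−3=o, r−6=l, r−9=i, g−3=d, g−6=a, h−9=y.

holiday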